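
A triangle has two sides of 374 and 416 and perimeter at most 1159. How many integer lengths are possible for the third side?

Triangle inequality: 42 < x < 790. Perimeter ≤ 1159 gives x ≤ 1159 − 374 − 416 = 369.
So 42 < x ≤ 369; integers 43 through 369: 327 values.

327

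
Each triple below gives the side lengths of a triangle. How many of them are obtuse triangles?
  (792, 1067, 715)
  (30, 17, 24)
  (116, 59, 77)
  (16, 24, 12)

(792,1067,715): 715²+792² = 1138489 = 1067² → right
(30,17,24): 17²+24² = 865 < 900 = 30² → obtuse
(116,59,77): 59²+77² = 9410 < 13456 = 116² → obtuse
(16,24,12): 12²+16² = 400 < 576 = 24² → obtuse
3 of the 4 are obtuse.

3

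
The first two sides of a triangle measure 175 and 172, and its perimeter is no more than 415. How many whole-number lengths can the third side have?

Triangle inequality: 3 < x < 347. Perimeter ≤ 415 gives x ≤ 415 − 175 − 172 = 68.
So 3 < x ≤ 68; integers 4 through 68: 65 values.

65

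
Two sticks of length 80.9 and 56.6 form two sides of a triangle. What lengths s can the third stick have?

By the triangle inequality, s must be less than 80.9 + 56.6 = 137.5 and greater than |80.9 − 56.6| = 24.3.

24.3 < s < 137.5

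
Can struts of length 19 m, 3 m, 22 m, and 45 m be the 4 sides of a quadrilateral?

No

For a quadrilateral, each side must be shorter than the sum of the others.
Here the longest side is 45, but the remaining 3 sides sum to only 44.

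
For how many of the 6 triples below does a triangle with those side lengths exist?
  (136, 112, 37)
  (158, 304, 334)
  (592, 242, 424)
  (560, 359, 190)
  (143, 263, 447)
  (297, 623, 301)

3

(37,112,136): 37+112 > 136 → valid
(158,304,334): 158+304 > 334 → valid
(242,424,592): 242+424 > 592 → valid
(190,359,560): 190+359 ≤ 560 → not valid
(143,263,447): 143+263 ≤ 447 → not valid
(297,301,623): 297+301 ≤ 623 → not valid
3 of the 6 triples form a triangle.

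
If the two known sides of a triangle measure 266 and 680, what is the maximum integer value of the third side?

The third side must be strictly less than 266 + 680 = 946.
The largest integer below 946 is 945.

945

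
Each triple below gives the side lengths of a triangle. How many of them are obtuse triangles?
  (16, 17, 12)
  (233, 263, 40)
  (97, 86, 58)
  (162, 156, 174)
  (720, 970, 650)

(16,17,12): 12²+16² = 400 > 289 = 17² → acute
(233,263,40): 40²+233² = 55889 < 69169 = 263² → obtuse
(97,86,58): 58²+86² = 10760 > 9409 = 97² → acute
(162,156,174): 156²+162² = 50580 > 30276 = 174² → acute
(720,970,650): 650²+720² = 940900 = 970² → right
1 of the 5 is obtuse.

1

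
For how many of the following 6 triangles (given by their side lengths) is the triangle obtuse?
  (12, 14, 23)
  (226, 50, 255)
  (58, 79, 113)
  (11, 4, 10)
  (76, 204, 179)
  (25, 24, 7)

5

(12,14,23): 12²+14² = 340 < 529 = 23² → obtuse
(226,50,255): 50²+226² = 53576 < 65025 = 255² → obtuse
(58,79,113): 58²+79² = 9605 < 12769 = 113² → obtuse
(11,4,10): 4²+10² = 116 < 121 = 11² → obtuse
(76,204,179): 76²+179² = 37817 < 41616 = 204² → obtuse
(25,24,7): 7²+24² = 625 = 25² → right
5 of the 6 are obtuse.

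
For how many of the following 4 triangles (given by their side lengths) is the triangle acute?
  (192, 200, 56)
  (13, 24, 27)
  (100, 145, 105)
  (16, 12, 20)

1

(192,200,56): 56²+192² = 40000 = 200² → right
(13,24,27): 13²+24² = 745 > 729 = 27² → acute
(100,145,105): 100²+105² = 21025 = 145² → right
(16,12,20): 12²+16² = 400 = 20² → right
1 of the 4 is acute.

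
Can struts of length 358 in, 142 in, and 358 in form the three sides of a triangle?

The longest side is 358, and the other two sum to 500.
Since 500 > 358, the triangle inequality holds.

Yes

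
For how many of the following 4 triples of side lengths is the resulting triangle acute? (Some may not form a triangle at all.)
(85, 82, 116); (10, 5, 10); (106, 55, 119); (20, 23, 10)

(85,82,116): 82²+85² = 13949 > 13456 = 116² → acute
(10,5,10): 5²+10² = 125 > 100 = 10² → acute
(106,55,119): 55²+106² = 14261 > 14161 = 119² → acute
(20,23,10): 10²+20² = 500 < 529 = 23² → obtuse
3 of the 4 are acute.

3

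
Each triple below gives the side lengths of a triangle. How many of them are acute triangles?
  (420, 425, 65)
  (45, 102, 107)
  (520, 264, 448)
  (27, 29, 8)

(420,425,65): 65²+420² = 180625 = 425² → right
(45,102,107): 45²+102² = 12429 > 11449 = 107² → acute
(520,264,448): 264²+448² = 270400 = 520² → right
(27,29,8): 8²+27² = 793 < 841 = 29² → obtuse
1 of the 4 is acute.

1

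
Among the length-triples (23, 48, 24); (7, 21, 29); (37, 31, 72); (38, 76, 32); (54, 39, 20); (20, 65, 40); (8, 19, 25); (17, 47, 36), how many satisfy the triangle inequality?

(23,24,48): 23+24 ≤ 48 → not valid
(7,21,29): 7+21 ≤ 29 → not valid
(31,37,72): 31+37 ≤ 72 → not valid
(32,38,76): 32+38 ≤ 76 → not valid
(20,39,54): 20+39 > 54 → valid
(20,40,65): 20+40 ≤ 65 → not valid
(8,19,25): 8+19 > 25 → valid
(17,36,47): 17+36 > 47 → valid
3 of the 8 triples form a triangle.

3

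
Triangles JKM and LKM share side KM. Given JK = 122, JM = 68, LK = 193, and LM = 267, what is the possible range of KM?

From triangle JKM: |122 − 68| < KM < 122 + 68, i.e. 54 < KM < 190.
From triangle LKM: 74 < KM < 460.
Both must hold, so KM lies in the intersection.

74 < KM < 190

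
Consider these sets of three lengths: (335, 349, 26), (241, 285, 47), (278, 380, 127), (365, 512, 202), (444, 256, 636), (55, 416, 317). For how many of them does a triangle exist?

(26,335,349): 26+335 > 349 → valid
(47,241,285): 47+241 > 285 → valid
(127,278,380): 127+278 > 380 → valid
(202,365,512): 202+365 > 512 → valid
(256,444,636): 256+444 > 636 → valid
(55,317,416): 55+317 ≤ 416 → not valid
5 of the 6 triples form a triangle.

5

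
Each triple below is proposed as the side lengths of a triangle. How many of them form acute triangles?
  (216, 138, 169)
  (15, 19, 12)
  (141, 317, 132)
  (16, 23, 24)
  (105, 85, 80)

4

(216,138,169): 138²+169² = 47605 > 46656 = 216² → acute
(15,19,12): 12²+15² = 369 > 361 = 19² → acute
(141,317,132): 132+141 ≤ 317, not a triangle
(16,23,24): 16²+23² = 785 > 576 = 24² → acute
(105,85,80): 80²+85² = 13625 > 11025 = 105² → acute
4 of the 5 are acute.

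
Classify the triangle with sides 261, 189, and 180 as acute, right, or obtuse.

right

Compare the square of the longest side to the sum of squares of the other two: 180² + 189² = 68121 = 261².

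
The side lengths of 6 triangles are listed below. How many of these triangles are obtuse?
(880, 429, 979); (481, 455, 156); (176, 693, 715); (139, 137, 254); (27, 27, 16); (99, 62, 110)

1

(880,429,979): 429²+880² = 958441 = 979² → right
(481,455,156): 156²+455² = 231361 = 481² → right
(176,693,715): 176²+693² = 511225 = 715² → right
(139,137,254): 137²+139² = 38090 < 64516 = 254² → obtuse
(27,27,16): 16²+27² = 985 > 729 = 27² → acute
(99,62,110): 62²+99² = 13645 > 12100 = 110² → acute
1 of the 6 is obtuse.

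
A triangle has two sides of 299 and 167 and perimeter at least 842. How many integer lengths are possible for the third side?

90

Triangle inequality: 132 < x < 466. Perimeter ≥ 842 gives x ≥ 842 − 299 − 167 = 376.
So 376 ≤ x < 466; integers 376 through 465: 90 values.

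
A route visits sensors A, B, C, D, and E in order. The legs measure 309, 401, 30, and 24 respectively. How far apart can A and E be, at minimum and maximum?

The maximum is all hops collinear in one direction: 309 + 401 + 30 + 24 = 764.
The longest hop is 401; the others sum to 363. Folding the others back against it leaves at least 401 − 363 = 38.

38 ≤ AE ≤ 764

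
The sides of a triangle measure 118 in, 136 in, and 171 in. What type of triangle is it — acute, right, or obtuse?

acute

Compare the square of the longest side to the sum of squares of the other two: 118² + 136² = 32420 > 29241 = 171².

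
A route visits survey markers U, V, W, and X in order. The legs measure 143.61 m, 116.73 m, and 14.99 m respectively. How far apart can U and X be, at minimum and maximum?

11.89 ≤ UX ≤ 275.33 m

The maximum is all hops collinear in one direction: 143.61 + 116.73 + 14.99 = 275.33.
The longest hop is 143.61; the others sum to 131.72. Folding the others back against it leaves at least 143.61 − 131.72 = 11.89.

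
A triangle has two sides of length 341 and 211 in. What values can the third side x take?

130 < x < 552 (in)

By the triangle inequality, x must be less than 341 + 211 = 552 and greater than |341 − 211| = 130.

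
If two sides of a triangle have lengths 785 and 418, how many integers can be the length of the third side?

The third side lies in the open interval (367, 1203).
Integers from 368 to 1202 inclusive: 1202 − 368 + 1 = 835.

835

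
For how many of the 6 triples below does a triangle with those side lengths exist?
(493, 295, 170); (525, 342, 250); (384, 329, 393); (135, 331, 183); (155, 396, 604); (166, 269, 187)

(170,295,493): 170+295 ≤ 493 → not valid
(250,342,525): 250+342 > 525 → valid
(329,384,393): 329+384 > 393 → valid
(135,183,331): 135+183 ≤ 331 → not valid
(155,396,604): 155+396 ≤ 604 → not valid
(166,187,269): 166+187 > 269 → valid
3 of the 6 triples form a triangle.

3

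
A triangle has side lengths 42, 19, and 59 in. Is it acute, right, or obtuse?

Compare the square of the longest side to the sum of squares of the other two: 19² + 42² = 2125 < 3481 = 59².

obtuse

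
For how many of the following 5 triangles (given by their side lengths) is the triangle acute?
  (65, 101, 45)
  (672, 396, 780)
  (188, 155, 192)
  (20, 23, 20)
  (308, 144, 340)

(65,101,45): 45²+65² = 6250 < 10201 = 101² → obtuse
(672,396,780): 396²+672² = 608400 = 780² → right
(188,155,192): 155²+188² = 59369 > 36864 = 192² → acute
(20,23,20): 20²+20² = 800 > 529 = 23² → acute
(308,144,340): 144²+308² = 115600 = 340² → right
2 of the 5 are acute.

2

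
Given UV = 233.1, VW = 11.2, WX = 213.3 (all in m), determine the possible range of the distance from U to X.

8.6 ≤ UX ≤ 457.6 m

The maximum is all hops collinear in one direction: 233.1 + 11.2 + 213.3 = 457.6.
The longest hop is 233.1; the others sum to 224.5. Folding the others back against it leaves at least 233.1 − 224.5 = 8.6.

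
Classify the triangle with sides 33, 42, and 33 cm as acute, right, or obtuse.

acute

Compare the square of the longest side to the sum of squares of the other two: 33² + 33² = 2178 > 1764 = 42².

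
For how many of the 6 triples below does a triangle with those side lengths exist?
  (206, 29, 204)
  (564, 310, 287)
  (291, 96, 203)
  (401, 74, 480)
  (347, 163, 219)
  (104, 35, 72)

5

(29,204,206): 29+204 > 206 → valid
(287,310,564): 287+310 > 564 → valid
(96,203,291): 96+203 > 291 → valid
(74,401,480): 74+401 ≤ 480 → not valid
(163,219,347): 163+219 > 347 → valid
(35,72,104): 35+72 > 104 → valid
5 of the 6 triples form a triangle.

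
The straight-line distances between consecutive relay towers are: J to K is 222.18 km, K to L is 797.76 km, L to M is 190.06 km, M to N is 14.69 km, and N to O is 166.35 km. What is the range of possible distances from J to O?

The maximum is all hops collinear in one direction: 222.18 + 797.76 + 190.06 + 14.69 + 166.35 = 1391.04.
The longest hop is 797.76; the others sum to 593.28. Folding the others back against it leaves at least 797.76 − 593.28 = 204.48.

204.48 ≤ JO ≤ 1391.04 km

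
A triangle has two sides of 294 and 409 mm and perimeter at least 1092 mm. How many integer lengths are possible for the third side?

Triangle inequality: 115 < x < 703. Perimeter ≥ 1092 gives x ≥ 1092 − 294 − 409 = 389.
So 389 ≤ x < 703; integers 389 through 702: 314 values.

314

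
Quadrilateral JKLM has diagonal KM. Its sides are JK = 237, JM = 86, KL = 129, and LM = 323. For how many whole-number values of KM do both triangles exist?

From triangle JKM: 151 < KM < 323.
From triangle LKM: 194 < KM < 452.
Intersection: 194 < KM < 323, so integers 195 through 322: 128 values.

128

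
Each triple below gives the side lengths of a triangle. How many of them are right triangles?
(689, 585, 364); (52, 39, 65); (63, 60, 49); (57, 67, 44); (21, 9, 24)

2

(689,585,364): 364²+585² = 474721 = 689² → right
(52,39,65): 39²+52² = 4225 = 65² → right
(63,60,49): 49²+60² = 6001 > 3969 = 63² → acute
(57,67,44): 44²+57² = 5185 > 4489 = 67² → acute
(21,9,24): 9²+21² = 522 < 576 = 24² → obtuse
2 of the 5 are right.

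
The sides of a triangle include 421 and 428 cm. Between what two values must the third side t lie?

7 < t < 849 (cm)

By the triangle inequality, t must be less than 421 + 428 = 849 and greater than |421 − 428| = 7.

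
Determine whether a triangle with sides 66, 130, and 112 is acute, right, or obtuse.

right

Compare the square of the longest side to the sum of squares of the other two: 66² + 112² = 16900 = 130².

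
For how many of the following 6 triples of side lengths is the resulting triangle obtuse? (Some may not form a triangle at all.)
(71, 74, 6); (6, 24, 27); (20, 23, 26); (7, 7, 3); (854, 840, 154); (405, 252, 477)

(71,74,6): 6²+71² = 5077 < 5476 = 74² → obtuse
(6,24,27): 6²+24² = 612 < 729 = 27² → obtuse
(20,23,26): 20²+23² = 929 > 676 = 26² → acute
(7,7,3): 3²+7² = 58 > 49 = 7² → acute
(854,840,154): 154²+840² = 729316 = 854² → right
(405,252,477): 252²+405² = 227529 = 477² → right
2 of the 6 are obtuse.

2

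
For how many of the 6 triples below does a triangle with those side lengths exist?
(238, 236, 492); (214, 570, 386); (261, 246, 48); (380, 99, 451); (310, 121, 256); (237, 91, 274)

(236,238,492): 236+238 ≤ 492 → not valid
(214,386,570): 214+386 > 570 → valid
(48,246,261): 48+246 > 261 → valid
(99,380,451): 99+380 > 451 → valid
(121,256,310): 121+256 > 310 → valid
(91,237,274): 91+237 > 274 → valid
5 of the 6 triples form a triangle.

5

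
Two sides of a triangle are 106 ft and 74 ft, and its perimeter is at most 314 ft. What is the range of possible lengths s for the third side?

32 < s ≤ 134

Triangle inequality alone gives 32 < s < 180.
The perimeter condition gives s ≤ 314 − 106 − 74 = 134.
Intersecting the two: 32 < s ≤ 134.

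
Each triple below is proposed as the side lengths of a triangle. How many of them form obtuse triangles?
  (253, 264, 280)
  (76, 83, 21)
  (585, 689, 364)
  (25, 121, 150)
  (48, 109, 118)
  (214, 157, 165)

(253,264,280): 253²+264² = 133705 > 78400 = 280² → acute
(76,83,21): 21²+76² = 6217 < 6889 = 83² → obtuse
(585,689,364): 364²+585² = 474721 = 689² → right
(25,121,150): 25+121 ≤ 150, not a triangle
(48,109,118): 48²+109² = 14185 > 13924 = 118² → acute
(214,157,165): 157²+165² = 51874 > 45796 = 214² → acute
1 of the 6 is obtuse.

1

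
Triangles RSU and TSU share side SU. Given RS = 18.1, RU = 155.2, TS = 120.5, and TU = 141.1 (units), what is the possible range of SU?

137.1 < SU < 173.3

From triangle RSU: |18.1 − 155.2| < SU < 18.1 + 155.2, i.e. 137.1 < SU < 173.3.
From triangle TSU: 20.6 < SU < 261.6.
Both must hold, so SU lies in the intersection.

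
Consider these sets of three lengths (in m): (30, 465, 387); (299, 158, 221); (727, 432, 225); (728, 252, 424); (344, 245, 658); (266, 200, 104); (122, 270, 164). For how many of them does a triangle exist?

3

(30,387,465): 30+387 ≤ 465 → not valid
(158,221,299): 158+221 > 299 → valid
(225,432,727): 225+432 ≤ 727 → not valid
(252,424,728): 252+424 ≤ 728 → not valid
(245,344,658): 245+344 ≤ 658 → not valid
(104,200,266): 104+200 > 266 → valid
(122,164,270): 122+164 > 270 → valid
3 of the 7 triples form a triangle.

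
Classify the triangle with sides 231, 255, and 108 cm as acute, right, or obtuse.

right

Compare the square of the longest side to the sum of squares of the other two: 108² + 231² = 65025 = 255².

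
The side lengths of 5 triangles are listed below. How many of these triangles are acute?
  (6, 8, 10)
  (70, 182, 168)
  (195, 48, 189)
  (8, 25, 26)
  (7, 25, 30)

(6,8,10): 6²+8² = 100 = 10² → right
(70,182,168): 70²+168² = 33124 = 182² → right
(195,48,189): 48²+189² = 38025 = 195² → right
(8,25,26): 8²+25² = 689 > 676 = 26² → acute
(7,25,30): 7²+25² = 674 < 900 = 30² → obtuse
1 of the 5 is acute.

1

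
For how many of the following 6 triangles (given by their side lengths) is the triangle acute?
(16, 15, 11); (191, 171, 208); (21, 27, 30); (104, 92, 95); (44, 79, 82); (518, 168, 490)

5

(16,15,11): 11²+15² = 346 > 256 = 16² → acute
(191,171,208): 171²+191² = 65722 > 43264 = 208² → acute
(21,27,30): 21²+27² = 1170 > 900 = 30² → acute
(104,92,95): 92²+95² = 17489 > 10816 = 104² → acute
(44,79,82): 44²+79² = 8177 > 6724 = 82² → acute
(518,168,490): 168²+490² = 268324 = 518² → right
5 of the 6 are acute.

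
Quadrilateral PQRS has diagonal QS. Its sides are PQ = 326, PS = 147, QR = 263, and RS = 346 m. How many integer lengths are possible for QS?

From triangle PQS: 179 < QS < 473.
From triangle RQS: 83 < QS < 609.
Intersection: 179 < QS < 473, so integers 180 through 472: 293 values.

293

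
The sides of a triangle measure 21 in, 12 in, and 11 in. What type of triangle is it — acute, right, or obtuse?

obtuse

Compare the square of the longest side to the sum of squares of the other two: 11² + 12² = 265 < 441 = 21².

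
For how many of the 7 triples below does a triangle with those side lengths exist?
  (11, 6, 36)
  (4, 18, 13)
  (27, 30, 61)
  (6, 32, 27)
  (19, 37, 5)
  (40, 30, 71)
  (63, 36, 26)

(6,11,36): 6+11 ≤ 36 → not valid
(4,13,18): 4+13 ≤ 18 → not valid
(27,30,61): 27+30 ≤ 61 → not valid
(6,27,32): 6+27 > 32 → valid
(5,19,37): 5+19 ≤ 37 → not valid
(30,40,71): 30+40 ≤ 71 → not valid
(26,36,63): 26+36 ≤ 63 → not valid
1 of the 7 triples forms a triangle.

1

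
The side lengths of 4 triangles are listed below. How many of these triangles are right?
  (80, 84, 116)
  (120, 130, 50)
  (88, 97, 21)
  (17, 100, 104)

2

(80,84,116): 80²+84² = 13456 = 116² → right
(120,130,50): 50²+120² = 16900 = 130² → right
(88,97,21): 21²+88² = 8185 < 9409 = 97² → obtuse
(17,100,104): 17²+100² = 10289 < 10816 = 104² → obtuse
2 of the 4 are right.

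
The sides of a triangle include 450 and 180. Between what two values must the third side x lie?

270 < x < 630

By the triangle inequality, x must be less than 450 + 180 = 630 and greater than |450 − 180| = 270.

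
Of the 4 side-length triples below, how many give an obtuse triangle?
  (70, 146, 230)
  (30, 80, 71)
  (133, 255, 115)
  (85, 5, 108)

1

(70,146,230): 70+146 ≤ 230, not a triangle
(30,80,71): 30²+71² = 5941 < 6400 = 80² → obtuse
(133,255,115): 115+133 ≤ 255, not a triangle
(85,5,108): 5+85 ≤ 108, not a triangle
1 of the 4 is obtuse.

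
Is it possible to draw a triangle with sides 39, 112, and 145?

The longest side is 145, and the other two sum to 151.
Since 151 > 145, the triangle inequality holds.

Yes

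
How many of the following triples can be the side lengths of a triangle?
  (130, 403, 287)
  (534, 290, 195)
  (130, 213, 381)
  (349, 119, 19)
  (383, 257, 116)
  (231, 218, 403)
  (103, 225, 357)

2

(130,287,403): 130+287 > 403 → valid
(195,290,534): 195+290 ≤ 534 → not valid
(130,213,381): 130+213 ≤ 381 → not valid
(19,119,349): 19+119 ≤ 349 → not valid
(116,257,383): 116+257 ≤ 383 → not valid
(218,231,403): 218+231 > 403 → valid
(103,225,357): 103+225 ≤ 357 → not valid
2 of the 7 triples form a triangle.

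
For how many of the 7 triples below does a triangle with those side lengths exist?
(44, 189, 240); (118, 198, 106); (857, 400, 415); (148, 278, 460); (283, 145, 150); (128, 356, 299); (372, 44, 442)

3

(44,189,240): 44+189 ≤ 240 → not valid
(106,118,198): 106+118 > 198 → valid
(400,415,857): 400+415 ≤ 857 → not valid
(148,278,460): 148+278 ≤ 460 → not valid
(145,150,283): 145+150 > 283 → valid
(128,299,356): 128+299 > 356 → valid
(44,372,442): 44+372 ≤ 442 → not valid
3 of the 7 triples form a triangle.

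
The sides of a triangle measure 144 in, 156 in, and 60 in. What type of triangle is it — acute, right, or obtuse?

Compare the square of the longest side to the sum of squares of the other two: 60² + 144² = 24336 = 156².

right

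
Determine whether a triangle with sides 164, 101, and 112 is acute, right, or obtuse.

obtuse

Compare the square of the longest side to the sum of squares of the other two: 101² + 112² = 22745 < 26896 = 164².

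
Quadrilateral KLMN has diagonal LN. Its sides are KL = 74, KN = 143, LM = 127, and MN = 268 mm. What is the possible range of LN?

141 < LN < 217

From triangle KLN: |74 − 143| < LN < 74 + 143, i.e. 69 < LN < 217.
From triangle MLN: 141 < LN < 395.
Both must hold, so LN lies in the intersection.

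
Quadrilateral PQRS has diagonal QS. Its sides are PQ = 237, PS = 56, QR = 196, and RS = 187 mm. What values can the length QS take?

181 < QS < 293

From triangle PQS: |237 − 56| < QS < 237 + 56, i.e. 181 < QS < 293.
From triangle RQS: 9 < QS < 383.
Both must hold, so QS lies in the intersection.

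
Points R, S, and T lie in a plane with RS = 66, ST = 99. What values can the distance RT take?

33 ≤ RT ≤ 165

By the triangle inequality, |66 − 99| ≤ RT ≤ 66 + 99.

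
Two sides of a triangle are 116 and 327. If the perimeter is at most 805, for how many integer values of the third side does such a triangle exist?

151

Triangle inequality: 211 < x < 443. Perimeter ≤ 805 gives x ≤ 805 − 116 − 327 = 362.
So 211 < x ≤ 362; integers 212 through 362: 151 values.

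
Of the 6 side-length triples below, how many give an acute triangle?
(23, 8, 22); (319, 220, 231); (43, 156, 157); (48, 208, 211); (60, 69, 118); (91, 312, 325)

(23,8,22): 8²+22² = 548 > 529 = 23² → acute
(319,220,231): 220²+231² = 101761 = 319² → right
(43,156,157): 43²+156² = 26185 > 24649 = 157² → acute
(48,208,211): 48²+208² = 45568 > 44521 = 211² → acute
(60,69,118): 60²+69² = 8361 < 13924 = 118² → obtuse
(91,312,325): 91²+312² = 105625 = 325² → right
3 of the 6 are acute.

3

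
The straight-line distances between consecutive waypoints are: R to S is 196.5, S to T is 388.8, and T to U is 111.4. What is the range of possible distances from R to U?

The maximum is all hops collinear in one direction: 196.5 + 388.8 + 111.4 = 696.7.
The longest hop is 388.8; the others sum to 307.9. Folding the others back against it leaves at least 388.8 − 307.9 = 80.9.

80.9 ≤ RU ≤ 696.7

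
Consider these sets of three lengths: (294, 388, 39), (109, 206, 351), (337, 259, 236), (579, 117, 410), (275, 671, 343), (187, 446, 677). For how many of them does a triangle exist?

1

(39,294,388): 39+294 ≤ 388 → not valid
(109,206,351): 109+206 ≤ 351 → not valid
(236,259,337): 236+259 > 337 → valid
(117,410,579): 117+410 ≤ 579 → not valid
(275,343,671): 275+343 ≤ 671 → not valid
(187,446,677): 187+446 ≤ 677 → not valid
1 of the 6 triples forms a triangle.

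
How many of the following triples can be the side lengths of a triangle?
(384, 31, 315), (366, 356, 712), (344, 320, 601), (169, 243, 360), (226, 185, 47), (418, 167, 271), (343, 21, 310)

(31,315,384): 31+315 ≤ 384 → not valid
(356,366,712): 356+366 > 712 → valid
(320,344,601): 320+344 > 601 → valid
(169,243,360): 169+243 > 360 → valid
(47,185,226): 47+185 > 226 → valid
(167,271,418): 167+271 > 418 → valid
(21,310,343): 21+310 ≤ 343 → not valid
5 of the 7 triples form a triangle.

5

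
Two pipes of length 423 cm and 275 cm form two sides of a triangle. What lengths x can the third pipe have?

148 < x < 698 (cm)

By the triangle inequality, x must be less than 423 + 275 = 698 and greater than |423 − 275| = 148.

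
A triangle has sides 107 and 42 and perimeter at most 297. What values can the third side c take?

65 < c ≤ 148

Triangle inequality alone gives 65 < c < 149.
The perimeter condition gives c ≤ 297 − 107 − 42 = 148.
Intersecting the two: 65 < c ≤ 148.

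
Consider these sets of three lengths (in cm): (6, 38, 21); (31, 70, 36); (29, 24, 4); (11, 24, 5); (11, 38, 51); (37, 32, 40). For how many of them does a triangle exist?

(6,21,38): 6+21 ≤ 38 → not valid
(31,36,70): 31+36 ≤ 70 → not valid
(4,24,29): 4+24 ≤ 29 → not valid
(5,11,24): 5+11 ≤ 24 → not valid
(11,38,51): 11+38 ≤ 51 → not valid
(32,37,40): 32+37 > 40 → valid
1 of the 6 triples forms a triangle.

1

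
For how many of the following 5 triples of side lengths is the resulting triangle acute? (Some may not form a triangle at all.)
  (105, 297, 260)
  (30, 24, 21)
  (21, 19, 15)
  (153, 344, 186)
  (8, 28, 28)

3

(105,297,260): 105²+260² = 78625 < 88209 = 297² → obtuse
(30,24,21): 21²+24² = 1017 > 900 = 30² → acute
(21,19,15): 15²+19² = 586 > 441 = 21² → acute
(153,344,186): 153+186 ≤ 344, not a triangle
(8,28,28): 8²+28² = 848 > 784 = 28² → acute
3 of the 5 are acute.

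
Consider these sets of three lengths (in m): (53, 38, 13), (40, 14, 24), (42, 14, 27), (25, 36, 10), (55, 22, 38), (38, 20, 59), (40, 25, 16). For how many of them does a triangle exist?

2

(13,38,53): 13+38 ≤ 53 → not valid
(14,24,40): 14+24 ≤ 40 → not valid
(14,27,42): 14+27 ≤ 42 → not valid
(10,25,36): 10+25 ≤ 36 → not valid
(22,38,55): 22+38 > 55 → valid
(20,38,59): 20+38 ≤ 59 → not valid
(16,25,40): 16+25 > 40 → valid
2 of the 7 triples form a triangle.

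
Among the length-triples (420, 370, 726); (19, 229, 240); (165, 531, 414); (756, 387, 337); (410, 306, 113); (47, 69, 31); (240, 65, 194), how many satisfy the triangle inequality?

(370,420,726): 370+420 > 726 → valid
(19,229,240): 19+229 > 240 → valid
(165,414,531): 165+414 > 531 → valid
(337,387,756): 337+387 ≤ 756 → not valid
(113,306,410): 113+306 > 410 → valid
(31,47,69): 31+47 > 69 → valid
(65,194,240): 65+194 > 240 → valid
6 of the 7 triples form a triangle.

6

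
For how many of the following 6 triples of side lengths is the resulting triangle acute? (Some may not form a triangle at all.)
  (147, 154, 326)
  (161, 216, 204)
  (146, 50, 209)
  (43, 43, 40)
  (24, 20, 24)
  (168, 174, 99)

(147,154,326): 147+154 ≤ 326, not a triangle
(161,216,204): 161²+204² = 67537 > 46656 = 216² → acute
(146,50,209): 50+146 ≤ 209, not a triangle
(43,43,40): 40²+43² = 3449 > 1849 = 43² → acute
(24,20,24): 20²+24² = 976 > 576 = 24² → acute
(168,174,99): 99²+168² = 38025 > 30276 = 174² → acute
4 of the 6 are acute.

4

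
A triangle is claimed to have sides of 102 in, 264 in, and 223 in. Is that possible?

Yes

The longest side is 264, and the other two sum to 325.
Since 325 > 264, the triangle inequality holds.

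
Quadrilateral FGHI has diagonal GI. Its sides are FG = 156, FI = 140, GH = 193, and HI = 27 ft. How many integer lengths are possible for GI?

53

From triangle FGI: 16 < GI < 296.
From triangle HGI: 166 < GI < 220.
Intersection: 166 < GI < 220, so integers 167 through 219: 53 values.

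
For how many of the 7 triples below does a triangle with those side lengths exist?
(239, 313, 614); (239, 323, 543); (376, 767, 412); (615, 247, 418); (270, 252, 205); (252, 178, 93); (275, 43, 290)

(239,313,614): 239+313 ≤ 614 → not valid
(239,323,543): 239+323 > 543 → valid
(376,412,767): 376+412 > 767 → valid
(247,418,615): 247+418 > 615 → valid
(205,252,270): 205+252 > 270 → valid
(93,178,252): 93+178 > 252 → valid
(43,275,290): 43+275 > 290 → valid
6 of the 7 triples form a triangle.

6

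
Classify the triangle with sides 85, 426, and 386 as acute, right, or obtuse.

obtuse

Compare the square of the longest side to the sum of squares of the other two: 85² + 386² = 156221 < 181476 = 426².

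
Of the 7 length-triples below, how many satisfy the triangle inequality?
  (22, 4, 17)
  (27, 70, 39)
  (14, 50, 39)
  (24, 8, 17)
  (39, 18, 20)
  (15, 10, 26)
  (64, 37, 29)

(4,17,22): 4+17 ≤ 22 → not valid
(27,39,70): 27+39 ≤ 70 → not valid
(14,39,50): 14+39 > 50 → valid
(8,17,24): 8+17 > 24 → valid
(18,20,39): 18+20 ≤ 39 → not valid
(10,15,26): 10+15 ≤ 26 → not valid
(29,37,64): 29+37 > 64 → valid
3 of the 7 triples form a triangle.

3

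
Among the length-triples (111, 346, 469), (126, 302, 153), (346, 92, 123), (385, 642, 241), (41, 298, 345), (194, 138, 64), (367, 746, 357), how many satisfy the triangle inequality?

1

(111,346,469): 111+346 ≤ 469 → not valid
(126,153,302): 126+153 ≤ 302 → not valid
(92,123,346): 92+123 ≤ 346 → not valid
(241,385,642): 241+385 ≤ 642 → not valid
(41,298,345): 41+298 ≤ 345 → not valid
(64,138,194): 64+138 > 194 → valid
(357,367,746): 357+367 ≤ 746 → not valid
1 of the 7 triples forms a triangle.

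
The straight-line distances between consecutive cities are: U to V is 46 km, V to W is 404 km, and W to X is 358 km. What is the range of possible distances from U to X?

0 ≤ UX ≤ 808 km

The maximum is all hops collinear in one direction: 46 + 404 + 358 = 808.
The longest hop is 404; the others sum to 404. Since 404 ≤ 404, the path can fold back on itself completely, so the minimum distance is 0.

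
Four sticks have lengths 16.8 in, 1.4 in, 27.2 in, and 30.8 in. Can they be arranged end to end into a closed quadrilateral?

A quadrilateral exists iff every side is shorter than the sum of the others — equivalently, the longest side is less than the sum of the rest.
Longest side 30.8 < 45.4 (sum of the remaining 3), so yes.

Yes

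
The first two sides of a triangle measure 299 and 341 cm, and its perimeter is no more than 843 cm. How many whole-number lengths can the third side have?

Triangle inequality: 42 < x < 640. Perimeter ≤ 843 gives x ≤ 843 − 299 − 341 = 203.
So 42 < x ≤ 203; integers 43 through 203: 161 values.

161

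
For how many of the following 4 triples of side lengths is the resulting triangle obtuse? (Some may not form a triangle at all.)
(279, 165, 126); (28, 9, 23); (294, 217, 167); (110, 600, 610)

3

(279,165,126): 126²+165² = 43101 < 77841 = 279² → obtuse
(28,9,23): 9²+23² = 610 < 784 = 28² → obtuse
(294,217,167): 167²+217² = 74978 < 86436 = 294² → obtuse
(110,600,610): 110²+600² = 372100 = 610² → right
3 of the 4 are obtuse.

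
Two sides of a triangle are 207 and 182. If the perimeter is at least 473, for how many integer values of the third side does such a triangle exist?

Triangle inequality: 25 < x < 389. Perimeter ≥ 473 gives x ≥ 473 − 207 − 182 = 84.
So 84 ≤ x < 389; integers 84 through 388: 305 values.

305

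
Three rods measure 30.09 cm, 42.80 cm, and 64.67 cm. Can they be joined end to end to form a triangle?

The longest side is 64.67, and the other two sum to 72.89.
Since 72.89 > 64.67, the triangle inequality holds.

Yes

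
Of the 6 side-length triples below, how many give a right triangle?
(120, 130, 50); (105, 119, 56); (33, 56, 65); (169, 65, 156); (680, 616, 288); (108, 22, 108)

(120,130,50): 50²+120² = 16900 = 130² → right
(105,119,56): 56²+105² = 14161 = 119² → right
(33,56,65): 33²+56² = 4225 = 65² → right
(169,65,156): 65²+156² = 28561 = 169² → right
(680,616,288): 288²+616² = 462400 = 680² → right
(108,22,108): 22²+108² = 12148 > 11664 = 108² → acute
5 of the 6 are right.

5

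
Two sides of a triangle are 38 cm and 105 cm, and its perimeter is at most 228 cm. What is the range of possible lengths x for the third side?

Triangle inequality alone gives 67 < x < 143.
The perimeter condition gives x ≤ 228 − 38 − 105 = 85.
Intersecting the two: 67 < x ≤ 85.

67 < x ≤ 85 cm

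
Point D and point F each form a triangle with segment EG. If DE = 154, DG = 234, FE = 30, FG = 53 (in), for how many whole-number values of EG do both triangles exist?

2

From triangle DEG: 80 < EG < 388.
From triangle FEG: 23 < EG < 83.
Intersection: 80 < EG < 83, so integers 81 through 82: 2 values.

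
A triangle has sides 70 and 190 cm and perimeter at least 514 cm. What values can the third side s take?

Triangle inequality alone gives 120 < s < 260.
The perimeter condition gives s ≥ 514 − 70 − 190 = 254.
Intersecting the two: 254 ≤ s < 260.

254 ≤ s < 260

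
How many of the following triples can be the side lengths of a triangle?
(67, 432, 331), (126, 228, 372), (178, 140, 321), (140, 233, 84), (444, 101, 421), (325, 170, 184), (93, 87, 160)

(67,331,432): 67+331 ≤ 432 → not valid
(126,228,372): 126+228 ≤ 372 → not valid
(140,178,321): 140+178 ≤ 321 → not valid
(84,140,233): 84+140 ≤ 233 → not valid
(101,421,444): 101+421 > 444 → valid
(170,184,325): 170+184 > 325 → valid
(87,93,160): 87+93 > 160 → valid
3 of the 7 triples form a triangle.

3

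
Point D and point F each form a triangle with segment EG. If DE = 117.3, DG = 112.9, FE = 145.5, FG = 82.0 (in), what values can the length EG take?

From triangle DEG: |117.3 − 112.9| < EG < 117.3 + 112.9, i.e. 4.4 < EG < 230.2.
From triangle FEG: 63.5 < EG < 227.5.
Both must hold, so EG lies in the intersection.

63.5 < EG < 227.5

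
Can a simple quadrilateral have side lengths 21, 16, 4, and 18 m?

A quadrilateral exists iff every side is shorter than the sum of the others — equivalently, the longest side is less than the sum of the rest.
Longest side 21 < 38 (sum of the remaining 3), so yes.

Yes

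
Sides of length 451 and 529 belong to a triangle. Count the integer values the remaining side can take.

The third side lies in the open interval (78, 980).
Integers from 79 to 979 inclusive: 979 − 79 + 1 = 901.

901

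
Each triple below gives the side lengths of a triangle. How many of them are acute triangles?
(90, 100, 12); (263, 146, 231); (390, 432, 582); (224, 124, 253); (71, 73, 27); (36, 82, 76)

(90,100,12): 12²+90² = 8244 < 10000 = 100² → obtuse
(263,146,231): 146²+231² = 74677 > 69169 = 263² → acute
(390,432,582): 390²+432² = 338724 = 582² → right
(224,124,253): 124²+224² = 65552 > 64009 = 253² → acute
(71,73,27): 27²+71² = 5770 > 5329 = 73² → acute
(36,82,76): 36²+76² = 7072 > 6724 = 82² → acute
4 of the 6 are acute.

4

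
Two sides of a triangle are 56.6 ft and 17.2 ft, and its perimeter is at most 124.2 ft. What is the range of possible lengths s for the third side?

Triangle inequality alone gives 39.4 < s < 73.8.
The perimeter condition gives s ≤ 124.2 − 56.6 − 17.2 = 50.4.
Intersecting the two: 39.4 < s ≤ 50.4.

39.4 < s ≤ 50.4 ft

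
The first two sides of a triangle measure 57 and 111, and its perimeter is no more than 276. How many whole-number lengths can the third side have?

54

Triangle inequality: 54 < x < 168. Perimeter ≤ 276 gives x ≤ 276 − 57 − 111 = 108.
So 54 < x ≤ 108; integers 55 through 108: 54 values.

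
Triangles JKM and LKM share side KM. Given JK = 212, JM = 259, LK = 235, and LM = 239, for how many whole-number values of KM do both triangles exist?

423

From triangle JKM: 47 < KM < 471.
From triangle LKM: 4 < KM < 474.
Intersection: 47 < KM < 471, so integers 48 through 470: 423 values.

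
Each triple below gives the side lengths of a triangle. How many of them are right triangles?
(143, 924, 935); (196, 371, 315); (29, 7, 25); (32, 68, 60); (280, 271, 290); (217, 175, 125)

(143,924,935): 143²+924² = 874225 = 935² → right
(196,371,315): 196²+315² = 137641 = 371² → right
(29,7,25): 7²+25² = 674 < 841 = 29² → obtuse
(32,68,60): 32²+60² = 4624 = 68² → right
(280,271,290): 271²+280² = 151841 > 84100 = 290² → acute
(217,175,125): 125²+175² = 46250 < 47089 = 217² → obtuse
3 of the 6 are right.

3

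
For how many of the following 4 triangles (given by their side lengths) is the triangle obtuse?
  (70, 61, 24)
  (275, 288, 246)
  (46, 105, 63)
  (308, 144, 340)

2

(70,61,24): 24²+61² = 4297 < 4900 = 70² → obtuse
(275,288,246): 246²+275² = 136141 > 82944 = 288² → acute
(46,105,63): 46²+63² = 6085 < 11025 = 105² → obtuse
(308,144,340): 144²+308² = 115600 = 340² → right
2 of the 4 are obtuse.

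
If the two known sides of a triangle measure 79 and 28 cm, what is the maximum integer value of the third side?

106

The third side must be strictly less than 79 + 28 = 107.
The largest integer below 107 is 106.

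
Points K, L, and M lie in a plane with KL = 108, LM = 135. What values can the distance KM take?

By the triangle inequality, |108 − 135| ≤ KM ≤ 108 + 135.

27 ≤ KM ≤ 243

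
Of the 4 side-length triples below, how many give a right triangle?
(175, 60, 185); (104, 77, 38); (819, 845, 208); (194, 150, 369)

2

(175,60,185): 60²+175² = 34225 = 185² → right
(104,77,38): 38²+77² = 7373 < 10816 = 104² → obtuse
(819,845,208): 208²+819² = 714025 = 845² → right
(194,150,369): 150+194 ≤ 369, not a triangle
2 of the 4 are right.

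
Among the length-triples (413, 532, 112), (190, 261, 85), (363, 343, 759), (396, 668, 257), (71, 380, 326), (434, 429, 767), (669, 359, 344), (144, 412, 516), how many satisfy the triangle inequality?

5

(112,413,532): 112+413 ≤ 532 → not valid
(85,190,261): 85+190 > 261 → valid
(343,363,759): 343+363 ≤ 759 → not valid
(257,396,668): 257+396 ≤ 668 → not valid
(71,326,380): 71+326 > 380 → valid
(429,434,767): 429+434 > 767 → valid
(344,359,669): 344+359 > 669 → valid
(144,412,516): 144+412 > 516 → valid
5 of the 8 triples form a triangle.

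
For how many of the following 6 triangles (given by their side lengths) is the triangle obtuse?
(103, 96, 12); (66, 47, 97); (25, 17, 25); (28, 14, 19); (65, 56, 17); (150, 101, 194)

5

(103,96,12): 12²+96² = 9360 < 10609 = 103² → obtuse
(66,47,97): 47²+66² = 6565 < 9409 = 97² → obtuse
(25,17,25): 17²+25² = 914 > 625 = 25² → acute
(28,14,19): 14²+19² = 557 < 784 = 28² → obtuse
(65,56,17): 17²+56² = 3425 < 4225 = 65² → obtuse
(150,101,194): 101²+150² = 32701 < 37636 = 194² → obtuse
5 of the 6 are obtuse.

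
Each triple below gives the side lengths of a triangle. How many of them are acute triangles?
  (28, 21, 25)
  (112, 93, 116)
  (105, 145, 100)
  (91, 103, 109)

(28,21,25): 21²+25² = 1066 > 784 = 28² → acute
(112,93,116): 93²+112² = 21193 > 13456 = 116² → acute
(105,145,100): 100²+105² = 21025 = 145² → right
(91,103,109): 91²+103² = 18890 > 11881 = 109² → acute
3 of the 4 are acute.

3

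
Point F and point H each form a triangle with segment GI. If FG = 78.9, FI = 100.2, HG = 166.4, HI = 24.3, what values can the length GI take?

142.1 < GI < 179.1

From triangle FGI: |78.9 − 100.2| < GI < 78.9 + 100.2, i.e. 21.3 < GI < 179.1.
From triangle HGI: 142.1 < GI < 190.7.
Both must hold, so GI lies in the intersection.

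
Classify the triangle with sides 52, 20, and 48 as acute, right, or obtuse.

Compare the square of the longest side to the sum of squares of the other two: 20² + 48² = 2704 = 52².

right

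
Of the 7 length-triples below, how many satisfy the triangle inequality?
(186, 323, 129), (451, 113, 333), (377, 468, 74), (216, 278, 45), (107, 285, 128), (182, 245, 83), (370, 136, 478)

(129,186,323): 129+186 ≤ 323 → not valid
(113,333,451): 113+333 ≤ 451 → not valid
(74,377,468): 74+377 ≤ 468 → not valid
(45,216,278): 45+216 ≤ 278 → not valid
(107,128,285): 107+128 ≤ 285 → not valid
(83,182,245): 83+182 > 245 → valid
(136,370,478): 136+370 > 478 → valid
2 of the 7 triples form a triangle.

2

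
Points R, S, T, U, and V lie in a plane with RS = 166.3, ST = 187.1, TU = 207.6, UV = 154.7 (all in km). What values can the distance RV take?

The maximum is all hops collinear in one direction: 166.3 + 187.1 + 207.6 + 154.7 = 715.7.
The longest hop is 207.6; the others sum to 508.1. Since 207.6 ≤ 508.1, the path can fold back on itself completely, so the minimum distance is 0.

0 ≤ RV ≤ 715.7 km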